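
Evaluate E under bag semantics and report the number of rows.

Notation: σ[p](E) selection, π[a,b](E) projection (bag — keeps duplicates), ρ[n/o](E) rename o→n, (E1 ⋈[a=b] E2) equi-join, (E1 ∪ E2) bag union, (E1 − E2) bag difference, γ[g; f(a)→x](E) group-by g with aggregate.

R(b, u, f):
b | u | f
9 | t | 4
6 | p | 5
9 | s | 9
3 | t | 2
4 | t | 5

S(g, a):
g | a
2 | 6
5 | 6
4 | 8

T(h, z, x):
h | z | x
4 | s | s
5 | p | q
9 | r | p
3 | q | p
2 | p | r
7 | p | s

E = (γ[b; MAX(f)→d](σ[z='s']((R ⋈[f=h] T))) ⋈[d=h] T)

Stepwise |·|:
  R → 5
  T → 6
  (R ⋈[f=h] T) → 5
  σ[z='s']((R ⋈[f=h] T)) → 1
  γ[b; MAX(f)→d](σ[z='s']((R ⋈[f=h] T))) → 1
  T → 6
  (γ[b; MAX(f)→d](σ[z='s']((R ⋈[f=h] T))) ⋈[d=h] T) → 1

|E| = 1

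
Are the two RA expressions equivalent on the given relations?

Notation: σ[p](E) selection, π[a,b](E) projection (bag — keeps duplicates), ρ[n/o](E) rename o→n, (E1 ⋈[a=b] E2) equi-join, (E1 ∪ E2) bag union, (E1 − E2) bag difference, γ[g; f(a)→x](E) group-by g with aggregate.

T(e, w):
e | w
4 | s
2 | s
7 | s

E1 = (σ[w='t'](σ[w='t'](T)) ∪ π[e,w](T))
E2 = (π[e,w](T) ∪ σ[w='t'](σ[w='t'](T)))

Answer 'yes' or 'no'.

E1 per-node cardinality:
  T → 3
  σ[w='t'](T) → 0
  σ[w='t'](σ[w='t'](T)) → 0
  T → 3
  π[e,w](T) → 3
  (σ[w='t'](σ[w='t'](T)) ∪ π[e,w](T)) → 3
E2 per-node cardinality:
  T → 3
  π[e,w](T) → 3
  T → 3
  σ[w='t'](T) → 0
  σ[w='t'](σ[w='t'](T)) → 0
  (π[e,w](T) ∪ σ[w='t'](σ[w='t'](T))) → 3

E1 and E2 produce the same multiset:
e | w
2 | s
4 | s
7 | s

yes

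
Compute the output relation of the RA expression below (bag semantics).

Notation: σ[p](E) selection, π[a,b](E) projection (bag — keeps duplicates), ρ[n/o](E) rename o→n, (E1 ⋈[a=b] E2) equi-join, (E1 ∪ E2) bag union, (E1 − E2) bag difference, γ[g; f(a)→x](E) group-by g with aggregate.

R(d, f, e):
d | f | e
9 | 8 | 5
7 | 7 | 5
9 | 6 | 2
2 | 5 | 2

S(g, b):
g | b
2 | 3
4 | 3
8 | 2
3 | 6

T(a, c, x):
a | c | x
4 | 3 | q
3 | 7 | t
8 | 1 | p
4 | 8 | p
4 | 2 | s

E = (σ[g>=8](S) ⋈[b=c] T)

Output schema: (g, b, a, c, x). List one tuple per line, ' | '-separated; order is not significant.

Per-node cardinality:
  S → 4
  σ[g>=8](S) → 1
  T → 5
  (σ[g>=8](S) ⋈[b=c] T) → 1

== RESULT ==
g | b | a | c | x
8 | 2 | 4 | 2 | s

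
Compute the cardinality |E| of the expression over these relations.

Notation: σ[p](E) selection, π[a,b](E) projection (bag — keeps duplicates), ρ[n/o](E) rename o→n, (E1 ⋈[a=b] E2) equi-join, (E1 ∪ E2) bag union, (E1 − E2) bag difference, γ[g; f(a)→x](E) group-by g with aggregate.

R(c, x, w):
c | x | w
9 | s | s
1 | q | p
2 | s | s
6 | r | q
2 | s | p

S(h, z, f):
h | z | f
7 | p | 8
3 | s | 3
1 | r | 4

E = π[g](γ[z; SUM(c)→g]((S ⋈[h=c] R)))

Subexpression sizes:
  S → 3
  R → 5
  (S ⋈[h=c] R) → 1
  γ[z; SUM(c)→g]((S ⋈[h=c] R)) → 1
  π[g](γ[z; SUM(c)→g]((S ⋈[h=c] R))) → 1

|E| = 1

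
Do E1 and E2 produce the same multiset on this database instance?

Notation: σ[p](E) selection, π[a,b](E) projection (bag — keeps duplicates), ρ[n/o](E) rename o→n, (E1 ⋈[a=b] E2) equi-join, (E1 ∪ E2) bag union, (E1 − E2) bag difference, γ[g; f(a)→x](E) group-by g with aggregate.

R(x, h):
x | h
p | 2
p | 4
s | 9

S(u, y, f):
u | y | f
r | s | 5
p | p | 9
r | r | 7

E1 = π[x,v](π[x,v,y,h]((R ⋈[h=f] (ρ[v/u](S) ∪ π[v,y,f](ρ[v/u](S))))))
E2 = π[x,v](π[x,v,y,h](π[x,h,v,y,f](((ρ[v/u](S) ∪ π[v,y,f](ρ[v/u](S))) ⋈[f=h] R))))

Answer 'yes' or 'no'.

E1 per-node cardinality:
  R → 3
  S → 3
  ρ[v/u](S) → 3
  S → 3
  ρ[v/u](S) → 3
  π[v,y,f](ρ[v/u](S)) → 3
  (ρ[v/u](S) ∪ π[v,y,f](ρ[v/u](S))) → 6
  (R ⋈[h=f] (ρ[v/u](S) ∪ π[v,y,f](ρ[v/u](S)))) → 2
  π[x,v,y,h]((R ⋈[h=f] (ρ[v/u](S) ∪ π[v,y,f](ρ[v/u](S))))) → 2
  π[x,v](π[x,v,y,h]((R ⋈[h=f] (ρ[v/u](S) ∪ π[v,y,f](ρ[v/u](S)))))) → 2
E2 per-node cardinality:
  S → 3
  ρ[v/u](S) → 3
  S → 3
  ρ[v/u](S) → 3
  π[v,y,f](ρ[v/u](S)) → 3
  (ρ[v/u](S) ∪ π[v,y,f](ρ[v/u](S))) → 6
  R → 3
  ((ρ[v/u](S) ∪ π[v,y,f](ρ[v/u](S))) ⋈[f=h] R) → 2
  π[x,h,v,y,f](((ρ[v/u](S) ∪ π[v,y,f](ρ[v/u](S))) ⋈[f=h] R)) → 2
  π[x,v,y,h](π[x,h,v,y,f](((ρ[v/u](S) ∪ π[v,y,f](ρ[v/u](S))) ⋈[f=h] R))) → 2
  π[x,v](π[x,v,y,h](π[x,h,v,y,f](((ρ[v/u](S) ∪ π[v,y,f](ρ[v/u](S))) ⋈[f=h] R)))) → 2

E1 and E2 produce the same multiset:
x | v
s | p
s | p

yes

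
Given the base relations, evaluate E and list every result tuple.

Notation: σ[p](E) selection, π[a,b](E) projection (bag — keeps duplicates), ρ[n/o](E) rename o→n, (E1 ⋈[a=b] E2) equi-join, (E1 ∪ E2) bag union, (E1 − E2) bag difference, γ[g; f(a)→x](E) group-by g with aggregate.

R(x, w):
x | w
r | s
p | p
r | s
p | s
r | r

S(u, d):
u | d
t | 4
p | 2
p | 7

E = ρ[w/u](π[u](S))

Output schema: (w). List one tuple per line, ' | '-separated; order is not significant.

Row counts bottom-up:
  S → 3
  π[u](S) → 3
  ρ[w/u](π[u](S)) → 3

== RESULT ==
w
p
p
t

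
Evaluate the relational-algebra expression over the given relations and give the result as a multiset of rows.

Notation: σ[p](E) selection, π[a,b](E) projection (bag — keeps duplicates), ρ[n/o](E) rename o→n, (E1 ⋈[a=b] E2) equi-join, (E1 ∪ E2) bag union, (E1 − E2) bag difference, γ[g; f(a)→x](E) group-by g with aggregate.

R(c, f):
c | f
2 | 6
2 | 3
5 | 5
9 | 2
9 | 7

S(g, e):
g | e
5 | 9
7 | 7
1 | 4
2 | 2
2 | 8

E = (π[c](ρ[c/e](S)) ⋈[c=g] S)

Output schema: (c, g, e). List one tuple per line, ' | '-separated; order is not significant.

Per-node cardinality:
  S → 5
  ρ[c/e](S) → 5
  π[c](ρ[c/e](S)) → 5
  S → 5
  (π[c](ρ[c/e](S)) ⋈[c=g] S) → 3

== RESULT ==
c | g | e
2 | 2 | 2
2 | 2 | 8
7 | 7 | 7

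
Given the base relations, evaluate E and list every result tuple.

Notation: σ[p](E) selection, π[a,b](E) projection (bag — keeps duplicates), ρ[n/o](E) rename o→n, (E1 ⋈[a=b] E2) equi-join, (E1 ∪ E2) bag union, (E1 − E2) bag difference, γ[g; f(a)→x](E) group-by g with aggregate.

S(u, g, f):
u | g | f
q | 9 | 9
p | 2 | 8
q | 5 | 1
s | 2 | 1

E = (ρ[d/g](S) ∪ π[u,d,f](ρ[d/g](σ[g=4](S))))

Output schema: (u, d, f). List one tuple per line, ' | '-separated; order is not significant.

Stepwise |·|:
  S → 4
  ρ[d/g](S) → 4
  S → 4
  σ[g=4](S) → 0
  ρ[d/g](σ[g=4](S)) → 0
  π[u,d,f](ρ[d/g](σ[g=4](S))) → 0
  (ρ[d/g](S) ∪ π[u,d,f](ρ[d/g](σ[g=4](S)))) → 4

== RESULT ==
u | d | f
p | 2 | 8
q | 5 | 1
q | 9 | 9
s | 2 | 1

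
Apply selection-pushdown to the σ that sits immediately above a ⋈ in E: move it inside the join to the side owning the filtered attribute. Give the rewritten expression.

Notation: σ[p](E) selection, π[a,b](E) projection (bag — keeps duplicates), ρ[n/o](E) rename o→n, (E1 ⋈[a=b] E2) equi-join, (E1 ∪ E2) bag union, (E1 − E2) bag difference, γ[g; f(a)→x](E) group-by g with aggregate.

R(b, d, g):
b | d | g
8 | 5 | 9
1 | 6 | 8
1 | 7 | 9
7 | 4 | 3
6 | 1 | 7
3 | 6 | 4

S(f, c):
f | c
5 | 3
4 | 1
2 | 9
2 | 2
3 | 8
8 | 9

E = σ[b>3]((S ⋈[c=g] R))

σ filters on b, owned by the right side.
E' = (S ⋈[c=g] σ[b>3](R))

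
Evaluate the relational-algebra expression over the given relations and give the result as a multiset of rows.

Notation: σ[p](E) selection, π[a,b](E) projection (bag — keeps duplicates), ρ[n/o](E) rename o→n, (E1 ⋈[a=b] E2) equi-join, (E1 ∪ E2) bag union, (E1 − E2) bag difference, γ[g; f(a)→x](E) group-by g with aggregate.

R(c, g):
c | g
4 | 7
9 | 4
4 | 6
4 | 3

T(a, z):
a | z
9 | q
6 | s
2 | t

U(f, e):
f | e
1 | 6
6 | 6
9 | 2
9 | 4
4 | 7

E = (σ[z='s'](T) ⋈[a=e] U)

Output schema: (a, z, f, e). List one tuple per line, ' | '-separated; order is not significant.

Row counts bottom-up:
  T → 3
  σ[z='s'](T) → 1
  U → 5
  (σ[z='s'](T) ⋈[a=e] U) → 2

== RESULT ==
a | z | f | e
6 | s | 1 | 6
6 | s | 6 | 6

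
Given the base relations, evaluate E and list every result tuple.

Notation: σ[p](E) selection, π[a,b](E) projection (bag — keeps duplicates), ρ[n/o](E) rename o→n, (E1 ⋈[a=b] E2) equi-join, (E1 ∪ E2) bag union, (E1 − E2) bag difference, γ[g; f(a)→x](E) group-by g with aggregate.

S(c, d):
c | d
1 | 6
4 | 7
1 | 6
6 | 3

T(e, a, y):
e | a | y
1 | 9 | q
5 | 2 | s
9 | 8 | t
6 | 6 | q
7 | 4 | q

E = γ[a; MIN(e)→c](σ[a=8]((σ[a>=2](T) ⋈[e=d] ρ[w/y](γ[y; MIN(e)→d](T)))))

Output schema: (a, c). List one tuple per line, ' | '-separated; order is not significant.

Per-node cardinality:
  T → 5
  σ[a>=2](T) → 5
  T → 5
  γ[y; MIN(e)→d](T) → 3
  ρ[w/y](γ[y; MIN(e)→d](T)) → 3
  (σ[a>=2](T) ⋈[e=d] ρ[w/y](γ[y; MIN(e)→d](T))) → 3
  σ[a=8]((σ[a>=2](T) ⋈[e=d] ρ[w/y](γ[y; MIN(e)→d](T)))) → 1
  γ[a; MIN(e)→c](σ[a=8]((σ[a>=2](T) ⋈[e=d] ρ[w/y](γ[y; MIN(e)→d](T))))) → 1

== RESULT ==
a | c
8 | 9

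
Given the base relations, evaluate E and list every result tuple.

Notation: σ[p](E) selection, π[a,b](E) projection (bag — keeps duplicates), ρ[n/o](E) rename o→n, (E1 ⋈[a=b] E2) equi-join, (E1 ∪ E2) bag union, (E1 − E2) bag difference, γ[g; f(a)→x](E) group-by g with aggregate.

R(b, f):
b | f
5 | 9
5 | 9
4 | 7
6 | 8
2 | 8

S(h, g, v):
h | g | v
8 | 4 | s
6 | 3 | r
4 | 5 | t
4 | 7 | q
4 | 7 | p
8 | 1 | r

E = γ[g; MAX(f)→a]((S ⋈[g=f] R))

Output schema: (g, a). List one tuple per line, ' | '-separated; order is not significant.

Subexpression sizes:
  S → 6
  R → 5
  (S ⋈[g=f] R) → 2
  γ[g; MAX(f)→a]((S ⋈[g=f] R)) → 1

== RESULT ==
g | a
7 | 7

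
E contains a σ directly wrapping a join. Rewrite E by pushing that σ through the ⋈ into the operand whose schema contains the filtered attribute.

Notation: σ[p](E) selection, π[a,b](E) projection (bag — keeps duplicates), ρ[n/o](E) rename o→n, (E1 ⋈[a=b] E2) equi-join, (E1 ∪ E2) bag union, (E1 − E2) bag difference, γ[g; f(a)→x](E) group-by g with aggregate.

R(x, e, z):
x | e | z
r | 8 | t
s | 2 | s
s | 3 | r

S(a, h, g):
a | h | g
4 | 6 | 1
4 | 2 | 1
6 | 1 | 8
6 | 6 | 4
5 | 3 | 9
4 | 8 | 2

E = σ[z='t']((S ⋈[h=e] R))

σ filters on z, owned by the right side.
E' = (S ⋈[h=e] σ[z='t'](R))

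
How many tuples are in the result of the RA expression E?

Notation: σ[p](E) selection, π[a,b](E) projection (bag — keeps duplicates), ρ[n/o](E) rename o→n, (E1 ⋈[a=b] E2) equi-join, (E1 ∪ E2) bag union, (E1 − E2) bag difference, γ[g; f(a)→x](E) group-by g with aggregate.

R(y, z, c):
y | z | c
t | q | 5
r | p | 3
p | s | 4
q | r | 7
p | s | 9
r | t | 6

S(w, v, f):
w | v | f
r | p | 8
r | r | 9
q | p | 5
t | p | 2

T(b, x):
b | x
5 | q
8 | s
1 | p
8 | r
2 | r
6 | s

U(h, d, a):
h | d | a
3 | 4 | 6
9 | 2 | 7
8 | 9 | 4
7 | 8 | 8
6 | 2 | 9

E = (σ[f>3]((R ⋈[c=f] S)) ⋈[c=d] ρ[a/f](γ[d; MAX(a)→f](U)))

Subexpression sizes:
  R → 6
  S → 4
  (R ⋈[c=f] S) → 2
  σ[f>3]((R ⋈[c=f] S)) → 2
  U → 5
  γ[d; MAX(a)→f](U) → 4
  ρ[a/f](γ[d; MAX(a)→f](U)) → 4
  (σ[f>3]((R ⋈[c=f] S)) ⋈[c=d] ρ[a/f](γ[d; MAX(a)→f](U))) → 1

|E| = 1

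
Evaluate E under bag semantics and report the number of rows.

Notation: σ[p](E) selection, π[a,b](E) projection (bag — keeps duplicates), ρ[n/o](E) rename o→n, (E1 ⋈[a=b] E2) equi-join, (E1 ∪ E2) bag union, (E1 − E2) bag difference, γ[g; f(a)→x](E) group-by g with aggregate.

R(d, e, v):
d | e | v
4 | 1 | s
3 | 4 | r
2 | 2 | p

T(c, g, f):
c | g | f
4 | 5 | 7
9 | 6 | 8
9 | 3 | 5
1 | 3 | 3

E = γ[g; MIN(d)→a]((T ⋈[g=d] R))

Subexpression sizes:
  T → 4
  R → 3
  (T ⋈[g=d] R) → 2
  γ[g; MIN(d)→a]((T ⋈[g=d] R)) → 1

|E| = 1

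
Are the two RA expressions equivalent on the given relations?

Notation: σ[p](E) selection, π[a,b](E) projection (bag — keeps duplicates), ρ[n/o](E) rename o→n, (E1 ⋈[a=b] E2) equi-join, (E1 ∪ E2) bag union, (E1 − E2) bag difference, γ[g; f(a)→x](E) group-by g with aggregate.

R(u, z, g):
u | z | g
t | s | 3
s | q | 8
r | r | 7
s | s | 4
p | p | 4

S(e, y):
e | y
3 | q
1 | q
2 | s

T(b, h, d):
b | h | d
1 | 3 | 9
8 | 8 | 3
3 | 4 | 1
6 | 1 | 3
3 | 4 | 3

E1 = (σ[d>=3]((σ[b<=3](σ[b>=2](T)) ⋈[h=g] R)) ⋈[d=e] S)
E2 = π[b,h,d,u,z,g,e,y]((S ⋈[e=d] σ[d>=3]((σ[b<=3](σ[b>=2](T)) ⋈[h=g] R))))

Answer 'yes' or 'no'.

E1 row counts bottom-up:
  T → 5
  σ[b>=2](T) → 4
  σ[b<=3](σ[b>=2](T)) → 2
  R → 5
  (σ[b<=3](σ[b>=2](T)) ⋈[h=g] R) → 4
  σ[d>=3]((σ[b<=3](σ[b>=2](T)) ⋈[h=g] R)) → 2
  S → 3
  (σ[d>=3]((σ[b<=3](σ[b>=2](T)) ⋈[h=g] R)) ⋈[d=e] S) → 2
E2 row counts bottom-up:
  S → 3
  T → 5
  σ[b>=2](T) → 4
  σ[b<=3](σ[b>=2](T)) → 2
  R → 5
  (σ[b<=3](σ[b>=2](T)) ⋈[h=g] R) → 4
  σ[d>=3]((σ[b<=3](σ[b>=2](T)) ⋈[h=g] R)) → 2
  (S ⋈[e=d] σ[d>=3]((σ[b<=3](σ[b>=2](T)) ⋈[h=g] R))) → 2
  π[b,h,d,u,z,g,e,y]((S ⋈[e=d] σ[d>=3]((σ[b<=3](σ[b>=2](T)) ⋈[h=g] R)))) → 2

E1 and E2 produce the same multiset:
b | h | d | u | z | g | e | y
3 | 4 | 3 | p | p | 4 | 3 | q
3 | 4 | 3 | s | s | 4 | 3 | q

yes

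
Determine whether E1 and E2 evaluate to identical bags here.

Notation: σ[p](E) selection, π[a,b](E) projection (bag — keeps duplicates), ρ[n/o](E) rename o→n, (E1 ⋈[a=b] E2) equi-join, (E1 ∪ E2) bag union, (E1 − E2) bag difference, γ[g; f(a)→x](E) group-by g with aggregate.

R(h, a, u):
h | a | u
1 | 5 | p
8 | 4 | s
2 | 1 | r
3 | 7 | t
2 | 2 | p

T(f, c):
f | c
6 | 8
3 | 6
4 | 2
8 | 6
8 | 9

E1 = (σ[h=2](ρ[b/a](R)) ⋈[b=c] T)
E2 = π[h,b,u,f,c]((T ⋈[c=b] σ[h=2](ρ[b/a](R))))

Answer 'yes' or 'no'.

E1 per-node cardinality:
  R → 5
  ρ[b/a](R) → 5
  σ[h=2](ρ[b/a](R)) → 2
  T → 5
  (σ[h=2](ρ[b/a](R)) ⋈[b=c] T) → 1
E2 per-node cardinality:
  T → 5
  R → 5
  ρ[b/a](R) → 5
  σ[h=2](ρ[b/a](R)) → 2
  (T ⋈[c=b] σ[h=2](ρ[b/a](R))) → 1
  π[h,b,u,f,c]((T ⋈[c=b] σ[h=2](ρ[b/a](R)))) → 1

E1 and E2 produce the same multiset:
h | b | u | f | c
2 | 2 | p | 4 | 2

yes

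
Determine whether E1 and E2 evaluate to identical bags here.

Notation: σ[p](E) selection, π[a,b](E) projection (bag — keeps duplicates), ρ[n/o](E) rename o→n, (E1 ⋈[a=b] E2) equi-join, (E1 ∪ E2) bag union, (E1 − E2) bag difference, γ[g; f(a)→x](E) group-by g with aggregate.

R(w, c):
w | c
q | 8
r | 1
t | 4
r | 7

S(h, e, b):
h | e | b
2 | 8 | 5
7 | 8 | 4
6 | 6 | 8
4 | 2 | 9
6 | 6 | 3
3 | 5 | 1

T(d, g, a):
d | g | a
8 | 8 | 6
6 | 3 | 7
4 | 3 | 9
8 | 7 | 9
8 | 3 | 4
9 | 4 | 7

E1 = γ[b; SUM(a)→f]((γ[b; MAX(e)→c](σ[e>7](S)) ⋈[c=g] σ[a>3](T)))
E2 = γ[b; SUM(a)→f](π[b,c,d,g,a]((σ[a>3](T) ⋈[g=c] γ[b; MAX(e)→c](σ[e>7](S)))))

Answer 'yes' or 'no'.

E1 row counts bottom-up:
  S → 6
  σ[e>7](S) → 2
  γ[b; MAX(e)→c](σ[e>7](S)) → 2
  T → 6
  σ[a>3](T) → 6
  (γ[b; MAX(e)→c](σ[e>7](S)) ⋈[c=g] σ[a>3](T)) → 2
  γ[b; SUM(a)→f]((γ[b; MAX(e)→c](σ[e>7](S)) ⋈[c=g] σ[a>3](T))) → 2
E2 row counts bottom-up:
  T → 6
  σ[a>3](T) → 6
  S → 6
  σ[e>7](S) → 2
  γ[b; MAX(e)→c](σ[e>7](S)) → 2
  (σ[a>3](T) ⋈[g=c] γ[b; MAX(e)→c](σ[e>7](S))) → 2
  π[b,c,d,g,a]((σ[a>3](T) ⋈[g=c] γ[b; MAX(e)→c](σ[e>7](S)))) → 2
  γ[b; SUM(a)→f](π[b,c,d,g,a]((σ[a>3](T) ⋈[g=c] γ[b; MAX(e)→c](σ[e>7](S))))) → 2

E1 and E2 produce the same multiset:
b | f
4 | 6
5 | 6

yes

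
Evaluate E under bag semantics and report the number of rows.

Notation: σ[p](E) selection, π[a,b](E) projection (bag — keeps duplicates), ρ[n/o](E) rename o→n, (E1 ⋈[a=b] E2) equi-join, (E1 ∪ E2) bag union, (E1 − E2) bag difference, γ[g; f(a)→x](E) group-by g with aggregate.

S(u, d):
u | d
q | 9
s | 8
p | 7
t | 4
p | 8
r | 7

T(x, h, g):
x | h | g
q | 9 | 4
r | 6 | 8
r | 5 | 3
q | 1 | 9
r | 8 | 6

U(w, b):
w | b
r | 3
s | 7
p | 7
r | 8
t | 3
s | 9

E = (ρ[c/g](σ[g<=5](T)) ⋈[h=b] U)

Per-node cardinality:
  T → 5
  σ[g<=5](T) → 2
  ρ[c/g](σ[g<=5](T)) → 2
  U → 6
  (ρ[c/g](σ[g<=5](T)) ⋈[h=b] U) → 1

|E| = 1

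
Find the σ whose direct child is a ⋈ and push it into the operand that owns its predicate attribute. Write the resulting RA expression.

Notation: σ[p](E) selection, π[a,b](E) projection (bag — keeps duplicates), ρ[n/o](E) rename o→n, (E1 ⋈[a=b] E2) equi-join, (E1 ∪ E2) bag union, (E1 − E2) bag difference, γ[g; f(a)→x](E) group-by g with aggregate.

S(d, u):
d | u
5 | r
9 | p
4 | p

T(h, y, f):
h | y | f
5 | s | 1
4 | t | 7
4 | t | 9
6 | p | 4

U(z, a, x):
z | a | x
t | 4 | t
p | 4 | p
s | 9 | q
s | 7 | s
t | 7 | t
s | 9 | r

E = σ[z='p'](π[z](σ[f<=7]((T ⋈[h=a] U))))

σ filters on f, owned by the left side.
E' = σ[z='p'](π[z]((σ[f<=7](T) ⋈[h=a] U)))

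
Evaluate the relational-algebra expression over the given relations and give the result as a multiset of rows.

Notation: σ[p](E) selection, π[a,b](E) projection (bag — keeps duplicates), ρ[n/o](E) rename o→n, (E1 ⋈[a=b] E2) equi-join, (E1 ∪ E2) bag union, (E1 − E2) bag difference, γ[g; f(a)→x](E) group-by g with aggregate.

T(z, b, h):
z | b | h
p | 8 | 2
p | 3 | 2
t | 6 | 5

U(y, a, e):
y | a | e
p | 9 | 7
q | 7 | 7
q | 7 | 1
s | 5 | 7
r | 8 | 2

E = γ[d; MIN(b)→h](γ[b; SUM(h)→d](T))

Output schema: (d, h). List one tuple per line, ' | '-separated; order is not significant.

Stepwise |·|:
  T → 3
  γ[b; SUM(h)→d](T) → 3
  γ[d; MIN(b)→h](γ[b; SUM(h)→d](T)) → 2

== RESULT ==
d | h
2 | 3
5 | 6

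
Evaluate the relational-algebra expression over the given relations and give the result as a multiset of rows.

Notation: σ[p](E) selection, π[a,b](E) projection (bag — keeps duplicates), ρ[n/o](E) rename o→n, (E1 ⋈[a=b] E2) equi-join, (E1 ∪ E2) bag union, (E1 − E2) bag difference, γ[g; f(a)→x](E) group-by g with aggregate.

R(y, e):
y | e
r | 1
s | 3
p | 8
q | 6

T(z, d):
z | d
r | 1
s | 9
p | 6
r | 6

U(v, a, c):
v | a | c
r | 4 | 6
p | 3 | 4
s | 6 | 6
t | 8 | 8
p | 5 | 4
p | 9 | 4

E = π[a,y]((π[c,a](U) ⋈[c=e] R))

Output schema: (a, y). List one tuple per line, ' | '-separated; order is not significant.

Row counts bottom-up:
  U → 6
  π[c,a](U) → 6
  R → 4
  (π[c,a](U) ⋈[c=e] R) → 3
  π[a,y]((π[c,a](U) ⋈[c=e] R)) → 3

== RESULT ==
a | y
4 | q
6 | q
8 | p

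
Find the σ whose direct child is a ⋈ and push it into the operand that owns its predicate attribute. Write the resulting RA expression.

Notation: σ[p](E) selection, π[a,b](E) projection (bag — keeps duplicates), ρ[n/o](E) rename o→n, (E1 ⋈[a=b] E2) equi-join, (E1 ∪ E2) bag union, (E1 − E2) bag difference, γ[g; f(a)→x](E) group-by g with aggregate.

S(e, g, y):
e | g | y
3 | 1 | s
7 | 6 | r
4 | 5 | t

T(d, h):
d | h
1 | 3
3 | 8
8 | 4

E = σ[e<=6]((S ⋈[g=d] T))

σ filters on e, owned by the left side.
E' = (σ[e<=6](S) ⋈[g=d] T)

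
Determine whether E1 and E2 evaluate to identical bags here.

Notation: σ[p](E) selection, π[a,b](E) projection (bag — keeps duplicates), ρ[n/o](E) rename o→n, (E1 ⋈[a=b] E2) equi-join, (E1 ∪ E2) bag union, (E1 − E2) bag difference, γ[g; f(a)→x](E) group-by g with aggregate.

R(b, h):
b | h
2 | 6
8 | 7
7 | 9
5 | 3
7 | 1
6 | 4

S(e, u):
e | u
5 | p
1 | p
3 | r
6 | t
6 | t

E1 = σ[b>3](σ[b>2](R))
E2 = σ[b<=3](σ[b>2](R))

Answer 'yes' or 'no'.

E1 stepwise |·|:
  R → 6
  σ[b>2](R) → 5
  σ[b>3](σ[b>2](R)) → 5
E2 stepwise |·|:
  R → 6
  σ[b>2](R) → 5
  σ[b<=3](σ[b>2](R)) → 0

E1 result:
b | h
5 | 3
6 | 4
7 | 1
7 | 9
8 | 7
E2 result:
b | h
(0 rows)
Witness: (7, 9) appears 1× in E1 but 0× in E2.

no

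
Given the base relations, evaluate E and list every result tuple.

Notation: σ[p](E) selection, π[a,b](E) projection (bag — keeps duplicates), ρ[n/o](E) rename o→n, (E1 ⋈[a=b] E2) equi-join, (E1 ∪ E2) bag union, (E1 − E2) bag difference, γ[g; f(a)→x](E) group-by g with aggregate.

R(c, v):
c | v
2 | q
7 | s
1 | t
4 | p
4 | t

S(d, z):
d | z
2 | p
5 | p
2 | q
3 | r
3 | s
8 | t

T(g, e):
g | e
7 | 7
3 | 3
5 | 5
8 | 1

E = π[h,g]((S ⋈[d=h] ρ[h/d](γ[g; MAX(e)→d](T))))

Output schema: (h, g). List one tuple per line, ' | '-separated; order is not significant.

Stepwise |·|:
  S → 6
  T → 4
  γ[g; MAX(e)→d](T) → 4
  ρ[h/d](γ[g; MAX(e)→d](T)) → 4
  (S ⋈[d=h] ρ[h/d](γ[g; MAX(e)→d](T))) → 3
  π[h,g]((S ⋈[d=h] ρ[h/d](γ[g; MAX(e)→d](T)))) → 3

== RESULT ==
h | g
3 | 3
3 | 3
5 | 5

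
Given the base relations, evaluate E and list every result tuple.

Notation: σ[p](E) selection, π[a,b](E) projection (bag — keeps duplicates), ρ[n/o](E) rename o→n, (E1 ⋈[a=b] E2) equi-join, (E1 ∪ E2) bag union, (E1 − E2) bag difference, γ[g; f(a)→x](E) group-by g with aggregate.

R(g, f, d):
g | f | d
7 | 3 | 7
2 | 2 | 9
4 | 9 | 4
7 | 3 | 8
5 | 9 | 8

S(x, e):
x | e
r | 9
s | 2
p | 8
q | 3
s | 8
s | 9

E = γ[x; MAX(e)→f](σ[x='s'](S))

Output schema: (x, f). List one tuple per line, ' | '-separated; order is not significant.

Stepwise |·|:
  S → 6
  σ[x='s'](S) → 3
  γ[x; MAX(e)→f](σ[x='s'](S)) → 1

== RESULT ==
x | f
s | 9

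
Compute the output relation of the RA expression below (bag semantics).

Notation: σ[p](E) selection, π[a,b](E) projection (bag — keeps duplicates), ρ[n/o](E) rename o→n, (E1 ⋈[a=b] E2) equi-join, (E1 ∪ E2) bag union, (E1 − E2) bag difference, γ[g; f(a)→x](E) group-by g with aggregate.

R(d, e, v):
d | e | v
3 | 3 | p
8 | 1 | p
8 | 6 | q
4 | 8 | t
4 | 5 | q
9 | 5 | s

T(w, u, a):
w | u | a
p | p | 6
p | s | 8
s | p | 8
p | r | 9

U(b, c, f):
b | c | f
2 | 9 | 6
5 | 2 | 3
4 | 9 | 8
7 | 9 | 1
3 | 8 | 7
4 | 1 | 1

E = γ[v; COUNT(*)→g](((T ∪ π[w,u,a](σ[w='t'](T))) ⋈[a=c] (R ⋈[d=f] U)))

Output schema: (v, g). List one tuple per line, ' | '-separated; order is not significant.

Per-node cardinality:
  T → 4
  T → 4
  σ[w='t'](T) → 0
  π[w,u,a](σ[w='t'](T)) → 0
  (T ∪ π[w,u,a](σ[w='t'](T))) → 4
  R → 6
  U → 6
  (R ⋈[d=f] U) → 3
  ((T ∪ π[w,u,a](σ[w='t'](T))) ⋈[a=c] (R ⋈[d=f] U)) → 2
  γ[v; COUNT(*)→g](((T ∪ π[w,u,a](σ[w='t'](T))) ⋈[a=c] (R ⋈[d=f] U))) → 2

== RESULT ==
v | g
p | 1
q | 1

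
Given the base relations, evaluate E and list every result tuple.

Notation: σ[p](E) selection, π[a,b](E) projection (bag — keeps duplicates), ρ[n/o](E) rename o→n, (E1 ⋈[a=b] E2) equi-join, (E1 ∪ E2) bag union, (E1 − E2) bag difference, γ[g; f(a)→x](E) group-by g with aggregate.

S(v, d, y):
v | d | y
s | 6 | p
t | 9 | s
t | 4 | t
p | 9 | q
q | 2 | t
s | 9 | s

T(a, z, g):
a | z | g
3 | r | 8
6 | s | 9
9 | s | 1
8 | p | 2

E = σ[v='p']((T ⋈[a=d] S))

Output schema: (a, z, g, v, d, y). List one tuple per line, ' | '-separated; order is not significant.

Subexpression sizes:
  T → 4
  S → 6
  (T ⋈[a=d] S) → 4
  σ[v='p']((T ⋈[a=d] S)) → 1

== RESULT ==
a | z | g | v | d | y
9 | s | 1 | p | 9 | q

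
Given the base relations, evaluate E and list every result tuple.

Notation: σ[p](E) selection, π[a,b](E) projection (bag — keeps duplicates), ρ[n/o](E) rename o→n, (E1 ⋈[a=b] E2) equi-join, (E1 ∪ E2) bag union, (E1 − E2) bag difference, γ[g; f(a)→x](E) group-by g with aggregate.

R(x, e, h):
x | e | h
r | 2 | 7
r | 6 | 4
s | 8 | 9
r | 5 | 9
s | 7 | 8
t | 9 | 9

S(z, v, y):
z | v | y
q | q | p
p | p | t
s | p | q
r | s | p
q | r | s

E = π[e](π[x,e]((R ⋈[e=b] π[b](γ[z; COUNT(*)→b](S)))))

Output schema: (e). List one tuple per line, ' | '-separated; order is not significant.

Stepwise |·|:
  R → 6
  S → 5
  γ[z; COUNT(*)→b](S) → 4
  π[b](γ[z; COUNT(*)→b](S)) → 4
  (R ⋈[e=b] π[b](γ[z; COUNT(*)→b](S))) → 1
  π[x,e]((R ⋈[e=b] π[b](γ[z; COUNT(*)→b](S)))) → 1
  π[e](π[x,e]((R ⋈[e=b] π[b](γ[z; COUNT(*)→b](S))))) → 1

== RESULT ==
e
2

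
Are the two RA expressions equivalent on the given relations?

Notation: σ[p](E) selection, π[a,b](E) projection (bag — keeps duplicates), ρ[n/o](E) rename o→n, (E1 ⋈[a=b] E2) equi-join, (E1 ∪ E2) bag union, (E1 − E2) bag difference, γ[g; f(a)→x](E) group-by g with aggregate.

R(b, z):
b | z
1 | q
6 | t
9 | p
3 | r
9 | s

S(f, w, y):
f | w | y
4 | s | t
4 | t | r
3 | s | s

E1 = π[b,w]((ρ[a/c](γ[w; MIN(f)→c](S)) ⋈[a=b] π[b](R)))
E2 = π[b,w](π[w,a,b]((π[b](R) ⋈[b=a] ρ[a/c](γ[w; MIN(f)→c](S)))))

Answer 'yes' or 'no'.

E1 row counts bottom-up:
  S → 3
  γ[w; MIN(f)→c](S) → 2
  ρ[a/c](γ[w; MIN(f)→c](S)) → 2
  R → 5
  π[b](R) → 5
  (ρ[a/c](γ[w; MIN(f)→c](S)) ⋈[a=b] π[b](R)) → 1
  π[b,w]((ρ[a/c](γ[w; MIN(f)→c](S)) ⋈[a=b] π[b](R))) → 1
E2 row counts bottom-up:
  R → 5
  π[b](R) → 5
  S → 3
  γ[w; MIN(f)→c](S) → 2
  ρ[a/c](γ[w; MIN(f)→c](S)) → 2
  (π[b](R) ⋈[b=a] ρ[a/c](γ[w; MIN(f)→c](S))) → 1
  π[w,a,b]((π[b](R) ⋈[b=a] ρ[a/c](γ[w; MIN(f)→c](S)))) → 1
  π[b,w](π[w,a,b]((π[b](R) ⋈[b=a] ρ[a/c](γ[w; MIN(f)→c](S))))) → 1

E1 and E2 produce the same multiset:
b | w
3 | s

yes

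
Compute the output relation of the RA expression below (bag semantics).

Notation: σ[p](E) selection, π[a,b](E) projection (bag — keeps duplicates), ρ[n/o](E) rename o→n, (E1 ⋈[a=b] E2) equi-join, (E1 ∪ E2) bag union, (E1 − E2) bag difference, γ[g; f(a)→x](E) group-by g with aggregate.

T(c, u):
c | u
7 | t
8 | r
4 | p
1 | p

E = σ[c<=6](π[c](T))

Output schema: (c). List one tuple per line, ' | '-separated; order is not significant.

Row counts bottom-up:
  T → 4
  π[c](T) → 4
  σ[c<=6](π[c](T)) → 2

== RESULT ==
c
1
4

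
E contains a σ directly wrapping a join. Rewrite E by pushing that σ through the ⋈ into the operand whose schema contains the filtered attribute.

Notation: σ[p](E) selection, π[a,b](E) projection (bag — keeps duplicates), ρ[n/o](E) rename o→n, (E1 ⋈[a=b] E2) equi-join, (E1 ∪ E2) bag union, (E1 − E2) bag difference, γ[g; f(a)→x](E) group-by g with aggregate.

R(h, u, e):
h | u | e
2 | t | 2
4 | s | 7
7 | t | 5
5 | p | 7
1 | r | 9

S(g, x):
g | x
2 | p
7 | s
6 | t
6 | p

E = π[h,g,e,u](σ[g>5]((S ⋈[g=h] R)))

σ filters on g, owned by the left side.
E' = π[h,g,e,u]((σ[g>5](S) ⋈[g=h] R))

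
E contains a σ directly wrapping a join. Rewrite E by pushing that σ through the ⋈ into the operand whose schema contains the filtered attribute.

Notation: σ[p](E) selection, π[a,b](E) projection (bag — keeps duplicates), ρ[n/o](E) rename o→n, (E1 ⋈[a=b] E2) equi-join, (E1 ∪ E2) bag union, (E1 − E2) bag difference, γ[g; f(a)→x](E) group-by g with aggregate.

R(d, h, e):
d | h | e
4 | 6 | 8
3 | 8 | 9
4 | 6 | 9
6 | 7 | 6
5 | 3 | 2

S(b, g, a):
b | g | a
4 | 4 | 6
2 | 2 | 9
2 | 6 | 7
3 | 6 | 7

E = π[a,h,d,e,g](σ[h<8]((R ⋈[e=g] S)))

σ filters on h, owned by the left side.
E' = π[a,h,d,e,g]((σ[h<8](R) ⋈[e=g] S))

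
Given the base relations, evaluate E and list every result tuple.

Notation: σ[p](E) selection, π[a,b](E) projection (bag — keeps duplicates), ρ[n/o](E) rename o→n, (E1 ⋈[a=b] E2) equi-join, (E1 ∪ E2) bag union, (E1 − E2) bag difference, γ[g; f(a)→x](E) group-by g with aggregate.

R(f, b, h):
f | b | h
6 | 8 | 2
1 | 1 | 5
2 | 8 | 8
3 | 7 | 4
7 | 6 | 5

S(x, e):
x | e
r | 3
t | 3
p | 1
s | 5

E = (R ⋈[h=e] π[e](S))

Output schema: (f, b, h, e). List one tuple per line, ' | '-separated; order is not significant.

Stepwise |·|:
  R → 5
  S → 4
  π[e](S) → 4
  (R ⋈[h=e] π[e](S)) → 2

== RESULT ==
f | b | h | e
1 | 1 | 5 | 5
7 | 6 | 5 | 5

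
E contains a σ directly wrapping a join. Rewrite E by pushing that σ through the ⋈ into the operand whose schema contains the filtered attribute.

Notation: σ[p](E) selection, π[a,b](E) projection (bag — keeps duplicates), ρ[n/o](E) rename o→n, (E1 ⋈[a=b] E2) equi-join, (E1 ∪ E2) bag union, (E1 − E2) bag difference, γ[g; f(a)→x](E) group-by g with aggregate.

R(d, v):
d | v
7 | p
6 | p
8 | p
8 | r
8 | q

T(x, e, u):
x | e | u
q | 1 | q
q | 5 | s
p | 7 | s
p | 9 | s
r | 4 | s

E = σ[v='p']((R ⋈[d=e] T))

σ filters on v, owned by the left side.
E' = (σ[v='p'](R) ⋈[d=e] T)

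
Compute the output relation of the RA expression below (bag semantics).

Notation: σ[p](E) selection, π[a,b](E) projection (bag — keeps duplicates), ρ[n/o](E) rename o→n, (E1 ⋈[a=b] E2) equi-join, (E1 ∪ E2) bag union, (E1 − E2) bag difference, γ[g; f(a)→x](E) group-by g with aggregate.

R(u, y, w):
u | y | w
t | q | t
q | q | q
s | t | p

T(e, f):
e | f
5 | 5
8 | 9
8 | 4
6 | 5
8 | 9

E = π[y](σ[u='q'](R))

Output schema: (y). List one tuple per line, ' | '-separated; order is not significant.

Subexpression sizes:
  R → 3
  σ[u='q'](R) → 1
  π[y](σ[u='q'](R)) → 1

== RESULT ==
y
q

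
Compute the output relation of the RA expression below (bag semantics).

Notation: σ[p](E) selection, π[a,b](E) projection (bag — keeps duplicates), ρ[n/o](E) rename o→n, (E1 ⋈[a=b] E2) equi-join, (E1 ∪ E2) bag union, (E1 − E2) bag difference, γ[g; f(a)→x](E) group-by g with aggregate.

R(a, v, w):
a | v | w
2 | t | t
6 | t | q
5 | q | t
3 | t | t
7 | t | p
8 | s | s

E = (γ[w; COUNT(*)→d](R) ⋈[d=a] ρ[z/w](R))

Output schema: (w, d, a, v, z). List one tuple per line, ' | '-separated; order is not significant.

Subexpression sizes:
  R → 6
  γ[w; COUNT(*)→d](R) → 4
  R → 6
  ρ[z/w](R) → 6
  (γ[w; COUNT(*)→d](R) ⋈[d=a] ρ[z/w](R)) → 1

== RESULT ==
w | d | a | v | z
t | 3 | 3 | t | t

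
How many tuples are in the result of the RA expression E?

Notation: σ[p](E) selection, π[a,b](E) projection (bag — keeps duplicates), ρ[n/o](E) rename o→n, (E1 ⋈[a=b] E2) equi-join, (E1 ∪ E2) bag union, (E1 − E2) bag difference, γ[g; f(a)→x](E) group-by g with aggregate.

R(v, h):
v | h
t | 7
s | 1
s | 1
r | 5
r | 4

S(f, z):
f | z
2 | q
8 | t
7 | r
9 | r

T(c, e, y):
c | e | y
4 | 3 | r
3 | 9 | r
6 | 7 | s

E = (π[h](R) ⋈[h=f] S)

Stepwise |·|:
  R → 5
  π[h](R) → 5
  S → 4
  (π[h](R) ⋈[h=f] S) → 1

|E| = 1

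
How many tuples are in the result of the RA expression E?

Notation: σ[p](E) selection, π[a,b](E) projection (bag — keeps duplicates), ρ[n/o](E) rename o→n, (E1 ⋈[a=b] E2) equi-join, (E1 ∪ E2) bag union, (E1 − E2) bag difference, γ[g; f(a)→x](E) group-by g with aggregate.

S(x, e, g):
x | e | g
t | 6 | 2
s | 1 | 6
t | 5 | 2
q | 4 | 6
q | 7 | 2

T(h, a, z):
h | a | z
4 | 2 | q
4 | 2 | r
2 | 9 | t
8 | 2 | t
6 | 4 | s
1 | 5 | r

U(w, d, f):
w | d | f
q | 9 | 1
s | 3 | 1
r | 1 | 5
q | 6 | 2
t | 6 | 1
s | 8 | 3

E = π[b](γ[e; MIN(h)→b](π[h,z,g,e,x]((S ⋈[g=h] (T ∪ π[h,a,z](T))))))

Subexpression sizes:
  S → 5
  T → 6
  T → 6
  π[h,a,z](T) → 6
  (T ∪ π[h,a,z](T)) → 12
  (S ⋈[g=h] (T ∪ π[h,a,z](T))) → 10
  π[h,z,g,e,x]((S ⋈[g=h] (T ∪ π[h,a,z](T)))) → 10
  γ[e; MIN(h)→b](π[h,z,g,e,x]((S ⋈[g=h] (T ∪ π[h,a,z](T))))) → 5
  π[b](γ[e; MIN(h)→b](π[h,z,g,e,x]((S ⋈[g=h] (T ∪ π[h,a,z](T)))))) → 5

|E| = 5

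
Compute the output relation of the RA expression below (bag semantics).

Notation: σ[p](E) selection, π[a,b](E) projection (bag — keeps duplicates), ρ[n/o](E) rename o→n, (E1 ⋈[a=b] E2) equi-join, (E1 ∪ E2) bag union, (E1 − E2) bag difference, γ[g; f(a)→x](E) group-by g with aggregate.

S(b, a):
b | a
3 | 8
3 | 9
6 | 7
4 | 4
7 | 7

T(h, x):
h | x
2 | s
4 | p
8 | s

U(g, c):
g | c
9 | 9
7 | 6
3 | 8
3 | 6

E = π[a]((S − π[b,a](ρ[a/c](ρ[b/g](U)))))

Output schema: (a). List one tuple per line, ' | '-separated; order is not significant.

Per-node cardinality:
  S → 5
  U → 4
  ρ[b/g](U) → 4
  ρ[a/c](ρ[b/g](U)) → 4
  π[b,a](ρ[a/c](ρ[b/g](U))) → 4
  (S − π[b,a](ρ[a/c](ρ[b/g](U)))) → 4
  π[a]((S − π[b,a](ρ[a/c](ρ[b/g](U))))) → 4

== RESULT ==
a
4
7
7
9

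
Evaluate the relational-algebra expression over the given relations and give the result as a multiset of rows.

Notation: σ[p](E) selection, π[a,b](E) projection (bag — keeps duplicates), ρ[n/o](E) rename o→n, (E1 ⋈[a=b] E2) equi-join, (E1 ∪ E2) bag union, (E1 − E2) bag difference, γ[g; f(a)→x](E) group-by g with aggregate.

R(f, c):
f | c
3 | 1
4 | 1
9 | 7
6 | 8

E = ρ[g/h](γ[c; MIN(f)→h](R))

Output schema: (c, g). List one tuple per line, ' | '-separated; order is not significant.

Stepwise |·|:
  R → 4
  γ[c; MIN(f)→h](R) → 3
  ρ[g/h](γ[c; MIN(f)→h](R)) → 3

== RESULT ==
c | g
1 | 3
7 | 9
8 | 6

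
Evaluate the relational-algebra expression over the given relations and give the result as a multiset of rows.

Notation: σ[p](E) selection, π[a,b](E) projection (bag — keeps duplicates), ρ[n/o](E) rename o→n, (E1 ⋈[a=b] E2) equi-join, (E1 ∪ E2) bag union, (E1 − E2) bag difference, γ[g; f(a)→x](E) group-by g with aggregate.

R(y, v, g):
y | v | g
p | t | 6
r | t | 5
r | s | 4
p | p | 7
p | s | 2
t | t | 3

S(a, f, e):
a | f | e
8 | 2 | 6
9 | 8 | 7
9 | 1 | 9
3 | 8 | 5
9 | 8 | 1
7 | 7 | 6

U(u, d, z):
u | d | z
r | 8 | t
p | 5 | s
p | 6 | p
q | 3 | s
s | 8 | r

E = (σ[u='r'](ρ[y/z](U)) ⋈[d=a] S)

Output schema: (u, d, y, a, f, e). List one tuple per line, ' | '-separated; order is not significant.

Stepwise |·|:
  U → 5
  ρ[y/z](U) → 5
  σ[u='r'](ρ[y/z](U)) → 1
  S → 6
  (σ[u='r'](ρ[y/z](U)) ⋈[d=a] S) → 1

== RESULT ==
u | d | y | a | f | e
r | 8 | t | 8 | 2 | 6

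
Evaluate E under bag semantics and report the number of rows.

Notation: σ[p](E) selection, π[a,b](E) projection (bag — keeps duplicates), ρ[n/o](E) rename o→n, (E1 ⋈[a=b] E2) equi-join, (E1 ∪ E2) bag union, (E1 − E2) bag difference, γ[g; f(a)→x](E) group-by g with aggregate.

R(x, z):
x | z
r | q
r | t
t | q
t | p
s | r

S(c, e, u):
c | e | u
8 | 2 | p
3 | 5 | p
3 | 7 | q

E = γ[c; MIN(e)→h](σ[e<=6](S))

Subexpression sizes:
  S → 3
  σ[e<=6](S) → 2
  γ[c; MIN(e)→h](σ[e<=6](S)) → 2

|E| = 2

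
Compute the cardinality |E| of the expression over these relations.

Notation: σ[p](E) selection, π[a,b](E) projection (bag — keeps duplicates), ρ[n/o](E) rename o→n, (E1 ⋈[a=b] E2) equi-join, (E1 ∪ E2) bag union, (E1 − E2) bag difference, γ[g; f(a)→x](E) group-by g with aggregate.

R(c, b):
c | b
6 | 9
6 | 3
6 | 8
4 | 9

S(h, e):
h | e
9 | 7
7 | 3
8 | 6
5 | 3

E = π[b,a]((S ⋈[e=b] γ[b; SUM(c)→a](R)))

Row counts bottom-up:
  S → 4
  R → 4
  γ[b; SUM(c)→a](R) → 3
  (S ⋈[e=b] γ[b; SUM(c)→a](R)) → 2
  π[b,a]((S ⋈[e=b] γ[b; SUM(c)→a](R))) → 2

|E| = 2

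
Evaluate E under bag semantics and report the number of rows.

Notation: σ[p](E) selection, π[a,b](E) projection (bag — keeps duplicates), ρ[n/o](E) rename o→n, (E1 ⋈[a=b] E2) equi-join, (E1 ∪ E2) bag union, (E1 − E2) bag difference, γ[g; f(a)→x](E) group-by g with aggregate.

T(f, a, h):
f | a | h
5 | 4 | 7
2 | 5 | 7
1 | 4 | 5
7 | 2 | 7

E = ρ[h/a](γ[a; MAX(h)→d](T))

Stepwise |·|:
  T → 4
  γ[a; MAX(h)→d](T) → 3
  ρ[h/a](γ[a; MAX(h)→d](T)) → 3

|E| = 3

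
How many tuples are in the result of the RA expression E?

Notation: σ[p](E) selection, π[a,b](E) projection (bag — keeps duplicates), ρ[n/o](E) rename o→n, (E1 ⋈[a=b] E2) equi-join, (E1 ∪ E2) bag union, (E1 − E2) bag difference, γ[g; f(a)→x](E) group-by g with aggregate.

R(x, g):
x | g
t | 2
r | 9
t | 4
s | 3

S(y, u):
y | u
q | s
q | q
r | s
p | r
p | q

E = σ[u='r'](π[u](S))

Per-node cardinality:
  S → 5
  π[u](S) → 5
  σ[u='r'](π[u](S)) → 1

|E| = 1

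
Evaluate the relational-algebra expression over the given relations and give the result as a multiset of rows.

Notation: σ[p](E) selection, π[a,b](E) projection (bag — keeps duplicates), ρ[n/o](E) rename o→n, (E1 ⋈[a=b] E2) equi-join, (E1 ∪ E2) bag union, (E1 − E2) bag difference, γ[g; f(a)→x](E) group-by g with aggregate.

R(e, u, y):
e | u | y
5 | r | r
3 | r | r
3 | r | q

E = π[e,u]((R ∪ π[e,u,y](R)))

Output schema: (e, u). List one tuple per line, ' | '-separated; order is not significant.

Subexpression sizes:
  R → 3
  R → 3
  π[e,u,y](R) → 3
  (R ∪ π[e,u,y](R)) → 6
  π[e,u]((R ∪ π[e,u,y](R))) → 6

== RESULT ==
e | u
3 | r
3 | r
3 | r
3 | r
5 | r
5 | r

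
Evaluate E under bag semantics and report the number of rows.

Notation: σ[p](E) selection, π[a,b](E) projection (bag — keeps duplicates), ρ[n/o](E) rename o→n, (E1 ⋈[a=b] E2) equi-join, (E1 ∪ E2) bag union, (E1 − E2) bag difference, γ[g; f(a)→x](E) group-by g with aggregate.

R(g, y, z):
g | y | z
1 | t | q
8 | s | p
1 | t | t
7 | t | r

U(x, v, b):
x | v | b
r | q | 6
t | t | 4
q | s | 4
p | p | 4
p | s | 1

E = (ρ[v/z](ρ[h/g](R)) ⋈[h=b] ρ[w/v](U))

Per-node cardinality:
  R → 4
  ρ[h/g](R) → 4
  ρ[v/z](ρ[h/g](R)) → 4
  U → 5
  ρ[w/v](U) → 5
  (ρ[v/z](ρ[h/g](R)) ⋈[h=b] ρ[w/v](U)) → 2

|E| = 2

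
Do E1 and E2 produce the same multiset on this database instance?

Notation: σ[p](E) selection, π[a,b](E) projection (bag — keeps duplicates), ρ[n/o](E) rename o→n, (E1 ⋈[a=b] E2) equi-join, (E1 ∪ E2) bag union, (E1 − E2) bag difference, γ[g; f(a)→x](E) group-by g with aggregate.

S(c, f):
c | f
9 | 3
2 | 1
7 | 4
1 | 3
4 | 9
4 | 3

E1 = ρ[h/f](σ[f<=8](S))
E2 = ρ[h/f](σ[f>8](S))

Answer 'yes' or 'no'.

E1 row counts bottom-up:
  S → 6
  σ[f<=8](S) → 5
  ρ[h/f](σ[f<=8](S)) → 5
E2 row counts bottom-up:
  S → 6
  σ[f>8](S) → 1
  ρ[h/f](σ[f>8](S)) → 1

E1 result:
c | h
1 | 3
2 | 1
4 | 3
7 | 4
9 | 3
E2 result:
c | h
4 | 9
Witness: (7, 4) appears 1× in E1 but 0× in E2.

no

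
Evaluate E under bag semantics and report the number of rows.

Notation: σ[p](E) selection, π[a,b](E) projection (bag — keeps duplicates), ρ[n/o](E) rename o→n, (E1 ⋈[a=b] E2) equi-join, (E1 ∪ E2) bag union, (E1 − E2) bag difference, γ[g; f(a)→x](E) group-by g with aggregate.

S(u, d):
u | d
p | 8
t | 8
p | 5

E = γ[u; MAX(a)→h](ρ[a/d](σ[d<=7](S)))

Stepwise |·|:
  S → 3
  σ[d<=7](S) → 1
  ρ[a/d](σ[d<=7](S)) → 1
  γ[u; MAX(a)→h](ρ[a/d](σ[d<=7](S))) → 1

|E| = 1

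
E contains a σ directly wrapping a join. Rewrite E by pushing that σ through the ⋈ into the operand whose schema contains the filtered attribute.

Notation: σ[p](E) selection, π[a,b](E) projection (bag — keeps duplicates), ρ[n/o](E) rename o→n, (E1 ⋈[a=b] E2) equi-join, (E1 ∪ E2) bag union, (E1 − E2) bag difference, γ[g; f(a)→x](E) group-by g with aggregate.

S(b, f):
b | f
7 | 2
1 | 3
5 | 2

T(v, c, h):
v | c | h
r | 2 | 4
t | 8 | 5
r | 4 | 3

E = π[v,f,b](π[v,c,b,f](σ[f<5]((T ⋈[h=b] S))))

σ filters on f, owned by the right side.
E' = π[v,f,b](π[v,c,b,f]((T ⋈[h=b] σ[f<5](S))))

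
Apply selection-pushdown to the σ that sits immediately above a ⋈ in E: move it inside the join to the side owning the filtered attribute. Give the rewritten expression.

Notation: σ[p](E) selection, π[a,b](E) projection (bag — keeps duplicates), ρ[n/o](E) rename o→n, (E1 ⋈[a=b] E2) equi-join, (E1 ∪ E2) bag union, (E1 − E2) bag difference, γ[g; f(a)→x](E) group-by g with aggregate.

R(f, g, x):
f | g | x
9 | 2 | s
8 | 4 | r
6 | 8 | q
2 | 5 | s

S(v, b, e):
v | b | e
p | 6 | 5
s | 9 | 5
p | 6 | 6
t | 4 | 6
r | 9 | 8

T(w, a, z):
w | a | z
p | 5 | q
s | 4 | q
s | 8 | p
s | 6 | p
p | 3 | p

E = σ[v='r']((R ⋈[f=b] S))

σ filters on v, owned by the right side.
E' = (R ⋈[f=b] σ[v='r'](S))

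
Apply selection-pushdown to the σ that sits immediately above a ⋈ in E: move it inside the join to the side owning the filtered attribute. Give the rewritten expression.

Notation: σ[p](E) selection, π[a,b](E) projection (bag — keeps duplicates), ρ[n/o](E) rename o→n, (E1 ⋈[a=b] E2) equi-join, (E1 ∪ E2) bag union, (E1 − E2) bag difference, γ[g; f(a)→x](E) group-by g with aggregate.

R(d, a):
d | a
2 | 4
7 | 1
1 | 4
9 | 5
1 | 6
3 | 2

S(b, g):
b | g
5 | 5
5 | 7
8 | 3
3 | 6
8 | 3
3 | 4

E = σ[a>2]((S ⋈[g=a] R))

σ filters on a, owned by the right side.
E' = (S ⋈[g=a] σ[a>2](R))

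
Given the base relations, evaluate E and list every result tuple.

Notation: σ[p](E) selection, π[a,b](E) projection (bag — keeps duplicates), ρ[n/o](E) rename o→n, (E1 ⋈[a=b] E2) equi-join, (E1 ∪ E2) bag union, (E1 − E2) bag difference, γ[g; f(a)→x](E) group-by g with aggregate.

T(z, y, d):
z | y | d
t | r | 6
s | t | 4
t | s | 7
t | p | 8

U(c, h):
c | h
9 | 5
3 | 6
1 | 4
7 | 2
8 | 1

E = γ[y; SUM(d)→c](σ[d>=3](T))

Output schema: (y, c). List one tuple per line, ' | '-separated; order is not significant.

Row counts bottom-up:
  T → 4
  σ[d>=3](T) → 4
  γ[y; SUM(d)→c](σ[d>=3](T)) → 4

== RESULT ==
y | c
p | 8
r | 6
s | 7
t | 4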